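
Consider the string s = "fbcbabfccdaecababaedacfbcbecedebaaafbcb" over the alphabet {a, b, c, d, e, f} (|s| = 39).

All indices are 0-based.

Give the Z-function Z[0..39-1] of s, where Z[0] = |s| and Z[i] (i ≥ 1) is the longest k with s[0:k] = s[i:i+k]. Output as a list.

[39, 0, 0, 0, 0, 0, 1, 0, 0, 0, 0, 0, 0, 0, 0, 0, 0, 0, 0, 0, 0, 0, 4, 0, 0, 0, 0, 0, 0, 0, 0, 0, 0, 0, 0, 4, 0, 0, 0]

Z[0]=39
i=1: i≥r, start 0; Z[1]=0
i=2: i≥r, start 0; Z[2]=0
i=3: i≥r, start 0; Z[3]=0
i=4: i≥r, start 0; Z[4]=0
i=5: i≥r, start 0; Z[5]=0
i=6: i≥r, start 0; Z[6]=1 grow→box=[6,7)
i=7: i≥r, start 0; Z[7]=0
i=8: i≥r, start 0; Z[8]=0
i=9: i≥r, start 0; Z[9]=0
i=10: i≥r, start 0; Z[10]=0
i=11: i≥r, start 0; Z[11]=0
i=12: i≥r, start 0; Z[12]=0
i=13: i≥r, start 0; Z[13]=0
i=14: i≥r, start 0; Z[14]=0
i=15: i≥r, start 0; Z[15]=0
i=16: i≥r, start 0; Z[16]=0
i=17: i≥r, start 0; Z[17]=0
i=18: i≥r, start 0; Z[18]=0
i=19: i≥r, start 0; Z[19]=0
i=20: i≥r, start 0; Z[20]=0
i=21: i≥r, start 0; Z[21]=0
i=22: i≥r, start 0; Z[22]=4 grow→box=[22,26)
i=23: min(r-i=3, Z[1]=0)=0; Z[23]=0
i=24: min(r-i=2, Z[2]=0)=0; Z[24]=0
i=25: min(r-i=1, Z[3]=0)=0; Z[25]=0
i=26: i≥r, start 0; Z[26]=0
i=27: i≥r, start 0; Z[27]=0
i=28: i≥r, start 0; Z[28]=0
i=29: i≥r, start 0; Z[29]=0
i=30: i≥r, start 0; Z[30]=0
i=31: i≥r, start 0; Z[31]=0
i=32: i≥r, start 0; Z[32]=0
i=33: i≥r, start 0; Z[33]=0
i=34: i≥r, start 0; Z[34]=0
i=35: i≥r, start 0; Z[35]=4 grow→box=[35,39)
i=36: min(r-i=3, Z[1]=0)=0; Z[36]=0
i=37: min(r-i=2, Z[2]=0)=0; Z[37]=0
i=38: min(r-i=1, Z[3]=0)=0; Z[38]=0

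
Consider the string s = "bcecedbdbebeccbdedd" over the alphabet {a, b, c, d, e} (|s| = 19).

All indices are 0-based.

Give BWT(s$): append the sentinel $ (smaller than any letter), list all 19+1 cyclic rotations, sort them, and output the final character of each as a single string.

d$dcdecebedebebbbccd

rank  rotation              last
    0  $bcecedbdbebeccbdedd  d
    1  bcecedbdbebeccbdedd$  $
    2  bdbebeccbdedd$bceced  d
    3  bdedd$bcecedbdbebecc  c
    4  bebeccbdedd$bcecedbd  d
    5  beccbdedd$bcecedbdbe  e
    6  cbdedd$bcecedbdbebec  c
    7  ccbdedd$bcecedbdbebe  e
    8  cecedbdbebeccbdedd$b  b
    9  cedbdbebeccbdedd$bce  e
   10  d$bcecedbdbebeccbded  d
   11  dbdbebeccbdedd$bcece  e
   12  dbebeccbdedd$bcecedb  b
   13  dd$bcecedbdbebeccbde  e
   14  dedd$bcecedbdbebeccb  b
   15  ebeccbdedd$bcecedbdb  b
   16  eccbdedd$bcecedbdbeb  b
   17  ecedbdbebeccbdedd$bc  c
   18  edbdbebeccbdedd$bcec  c
   19  edd$bcecedbdbebeccbd  d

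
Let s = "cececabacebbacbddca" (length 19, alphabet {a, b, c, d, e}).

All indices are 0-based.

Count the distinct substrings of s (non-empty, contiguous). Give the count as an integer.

168

rank→(start, suffix):
  0 → (18, 'a')
  1 → (5, 'abacebbacbddca')
  2 → (12, 'acbddca')
  3 → (7, 'acebbacbddca')
  4 → (11, 'bacbddca')
  5 → (6, 'bacebbacbddca')
  6 → (10, 'bbacbddca')
  7 → (14, 'bddca')
  8 → (17, 'ca')
  9 → (4, 'cabacebbacbddca')
  10 → (13, 'cbddca')
  11 → (8, 'cebbacbddca')
  12 → (2, 'cecabacebbacbddca')
  13 → (0, 'cececabacebbacbddca')
  14 → (16, 'dca')
  15 → (15, 'ddca')
  16 → (9, 'ebbacbddca')
  17 → (3, 'ecabacebbacbddca')
  18 → (1, 'ececabacebbacbddca')

SA = [18, 5, 12, 7, 11, 6, 10, 14, 17, 4, 13, 8, 2, 0, 16, 15, 9, 3, 1]
i: (SA[i-1],SA[i]) lcp shared
  1: (18,5) 1 'a'
  2: (5,12) 1 'a'
  3: (12,7) 2 'ac'
  4: (7,11) 0 ''
  5: (11,6) 3 'bac'
  6: (6,10) 1 'b'
  7: (10,14) 1 'b'
  8: (14,17) 0 ''
  9: (17,4) 2 'ca'
  10: (4,13) 1 'c'
  11: (13,8) 1 'c'
  12: (8,2) 2 'ce'
  13: (2,0) 3 'cec'
  14: (0,16) 0 ''
  15: (16,15) 1 'd'
  16: (15,9) 0 ''
  17: (9,3) 1 'e'
  18: (3,1) 2 'ec'

n(n+1)/2 = 19·20/2 = 190
Σ LCP = 0 + 1 + 1 + 2 + 0 + 3 + 1 + 1 + 0 + 2 + 1 + 1 + 2 + 3 + 0 + 1 + 0 + 1 + 2 = 22
distinct = 190 − 22 = 168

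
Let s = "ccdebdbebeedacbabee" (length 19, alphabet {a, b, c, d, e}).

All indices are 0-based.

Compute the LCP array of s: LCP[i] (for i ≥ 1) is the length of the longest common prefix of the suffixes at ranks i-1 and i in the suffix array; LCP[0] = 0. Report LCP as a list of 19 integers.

rank | idx | suffix
   0 |  15 | abee
   1 |  12 | acbabee
   2 |  14 | babee
   3 |   4 | bdbebeedacbabee
   4 |   6 | bebeedacbabee
   5 |  16 | bee
   6 |   8 | beedacbabee
   7 |  13 | cbabee
   8 |   0 | ccdebdbebeedacbabee
   9 |   1 | cdebdbebeedacbabee
  10 |  11 | dacbabee
  11 |   5 | dbebeedacbabee
  12 |   2 | debdbebeedacbabee
  13 |  18 | e
  14 |   3 | ebdbebeedacbabee
  15 |   7 | ebeedacbabee
  16 |  10 | edacbabee
  17 |  17 | ee
  18 |   9 | eedacbabee

SA = [15, 12, 14, 4, 6, 16, 8, 13, 0, 1, 11, 5, 2, 18, 3, 7, 10, 17, 9]
[i] adj suffixes → lcp
  [1] 15/12 → 1 ('a')
  [2] 12/14 → 0 ('')
  [3] 14/4 → 1 ('b')
  [4] 4/6 → 1 ('b')
  [5] 6/16 → 2 ('be')
  [6] 16/8 → 3 ('bee')
  [7] 8/13 → 0 ('')
  [8] 13/0 → 1 ('c')
  [9] 0/1 → 1 ('c')
  [10] 1/11 → 0 ('')
  [11] 11/5 → 1 ('d')
  [12] 5/2 → 1 ('d')
  [13] 2/18 → 0 ('')
  [14] 18/3 → 1 ('e')
  [15] 3/7 → 2 ('eb')
  [16] 7/10 → 1 ('e')
  [17] 10/17 → 1 ('e')
  [18] 17/9 → 2 ('ee')

[0, 1, 0, 1, 1, 2, 3, 0, 1, 1, 0, 1, 1, 0, 1, 2, 1, 1, 2]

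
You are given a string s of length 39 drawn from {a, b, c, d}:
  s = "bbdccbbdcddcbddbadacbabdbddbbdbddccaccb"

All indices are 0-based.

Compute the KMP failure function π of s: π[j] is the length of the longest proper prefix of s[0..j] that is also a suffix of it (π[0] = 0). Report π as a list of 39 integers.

[0, 1, 0, 0, 0, 1, 2, 3, 4, 0, 0, 0, 1, 0, 0, 1, 0, 0, 0, 0, 1, 0, 1, 0, 1, 0, 0, 1, 2, 3, 1, 0, 0, 0, 0, 0, 0, 0, 1]

π[0] = 0
j=1 s[j]='b': π[1]=1 (border 'b')
j=2 s[j]='d': k: 1→0; π[2]=0 (border '')
j=3 s[j]='c': π[3]=0 (border '')
j=4 s[j]='c': π[4]=0 (border '')
j=5 s[j]='b': π[5]=1 (border 'b')
j=6 s[j]='b': π[6]=2 (border 'bb')
j=7 s[j]='d': π[7]=3 (border 'bbd')
j=8 s[j]='c': π[8]=4 (border 'bbdc')
j=9 s[j]='d': k: 4→0; π[9]=0 (border '')
j=10 s[j]='d': π[10]=0 (border '')
j=11 s[j]='c': π[11]=0 (border '')
j=12 s[j]='b': π[12]=1 (border 'b')
j=13 s[j]='d': k: 1→0; π[13]=0 (border '')
j=14 s[j]='d': π[14]=0 (border '')
j=15 s[j]='b': π[15]=1 (border 'b')
j=16 s[j]='a': k: 1→0; π[16]=0 (border '')
j=17 s[j]='d': π[17]=0 (border '')
j=18 s[j]='a': π[18]=0 (border '')
j=19 s[j]='c': π[19]=0 (border '')
j=20 s[j]='b': π[20]=1 (border 'b')
j=21 s[j]='a': k: 1→0; π[21]=0 (border '')
j=22 s[j]='b': π[22]=1 (border 'b')
j=23 s[j]='d': k: 1→0; π[23]=0 (border '')
j=24 s[j]='b': π[24]=1 (border 'b')
j=25 s[j]='d': k: 1→0; π[25]=0 (border '')
j=26 s[j]='d': π[26]=0 (border '')
j=27 s[j]='b': π[27]=1 (border 'b')
j=28 s[j]='b': π[28]=2 (border 'bb')
j=29 s[j]='d': π[29]=3 (border 'bbd')
j=30 s[j]='b': k: 3→0; π[30]=1 (border 'b')
j=31 s[j]='d': k: 1→0; π[31]=0 (border '')
j=32 s[j]='d': π[32]=0 (border '')
j=33 s[j]='c': π[33]=0 (border '')
j=34 s[j]='c': π[34]=0 (border '')
j=35 s[j]='a': π[35]=0 (border '')
j=36 s[j]='c': π[36]=0 (border '')
j=37 s[j]='c': π[37]=0 (border '')
j=38 s[j]='b': π[38]=1 (border 'b')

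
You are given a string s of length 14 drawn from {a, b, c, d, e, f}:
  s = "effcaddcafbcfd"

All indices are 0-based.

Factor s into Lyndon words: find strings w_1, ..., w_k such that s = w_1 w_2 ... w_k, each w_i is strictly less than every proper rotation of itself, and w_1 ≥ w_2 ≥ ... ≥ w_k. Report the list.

emit factor 1: 'eff' (i=0, period=3)
emit factor 2: 'c' (i=3, period=1)
emit factor 3: 'addcafbcfd' (i=4, period=10)

["eff", "c", "addcafbcfd"]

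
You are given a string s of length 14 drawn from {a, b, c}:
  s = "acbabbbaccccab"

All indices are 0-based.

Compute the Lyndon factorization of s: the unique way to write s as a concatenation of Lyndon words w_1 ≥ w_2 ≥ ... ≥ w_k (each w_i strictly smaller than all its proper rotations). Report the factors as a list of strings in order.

["acb", "abbbacccc", "ab"]

emit factor 1: 'acb' (i=0, period=3)
emit factor 2: 'abbbacccc' (i=3, period=9)
emit factor 3: 'ab' (i=12, period=2)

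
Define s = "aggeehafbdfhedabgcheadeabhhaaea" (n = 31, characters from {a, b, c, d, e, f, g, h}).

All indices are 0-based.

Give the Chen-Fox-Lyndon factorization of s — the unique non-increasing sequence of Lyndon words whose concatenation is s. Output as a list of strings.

["aggeeh", "afbdfhed", "abgcheadeabhh", "aae", "a"]

emit factor 1: 'aggeeh' (i=0, period=6)
emit factor 2: 'afbdfhed' (i=6, period=8)
emit factor 3: 'abgcheadeabhh' (i=14, period=13)
emit factor 4: 'aae' (i=27, period=3)
emit factor 5: 'a' (i=30, period=1)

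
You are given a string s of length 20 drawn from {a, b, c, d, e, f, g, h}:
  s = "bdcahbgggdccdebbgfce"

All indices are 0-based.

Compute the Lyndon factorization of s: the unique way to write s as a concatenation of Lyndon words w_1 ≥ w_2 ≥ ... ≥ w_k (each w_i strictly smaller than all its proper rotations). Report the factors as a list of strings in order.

emit factor 1: 'bdc' (i=0, period=3)
emit factor 2: 'ahbgggdccdebbgfce' (i=3, period=17)

["bdc", "ahbgggdccdebbgfce"]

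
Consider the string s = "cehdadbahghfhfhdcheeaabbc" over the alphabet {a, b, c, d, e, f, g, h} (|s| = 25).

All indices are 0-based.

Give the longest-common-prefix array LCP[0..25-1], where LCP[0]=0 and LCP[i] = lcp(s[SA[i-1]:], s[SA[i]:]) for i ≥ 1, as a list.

sorted suffixes:
  #0 SA[0]=20  'aabbc'
  #1 SA[1]=21  'abbc'
  #2 SA[2]=4  'adbahghfhfhdcheeaabbc'
  #3 SA[3]=7  'ahghfhfhdcheeaabbc'
  #4 SA[4]=6  'bahghfhfhdcheeaabbc'
  #5 SA[5]=22  'bbc'
  #6 SA[6]=23  'bc'
  #7 SA[7]=24  'c'
  #8 SA[8]=0  'cehdadbahghfhfhdcheeaabbc'
  #9 SA[9]=16  'cheeaabbc'
  #10 SA[10]=3  'dadbahghfhfhdcheeaabbc'
  #11 SA[11]=5  'dbahghfhfhdcheeaabbc'
  #12 SA[12]=15  'dcheeaabbc'
  #13 SA[13]=19  'eaabbc'
  #14 SA[14]=18  'eeaabbc'
  #15 SA[15]=1  'ehdadbahghfhfhdcheeaabbc'
  #16 SA[16]=13  'fhdcheeaabbc'
  #17 SA[17]=11  'fhfhdcheeaabbc'
  #18 SA[18]=9  'ghfhfhdcheeaabbc'
  #19 SA[19]=2  'hdadbahghfhfhdcheeaabbc'
  #20 SA[20]=14  'hdcheeaabbc'
  #21 SA[21]=17  'heeaabbc'
  #22 SA[22]=12  'hfhdcheeaabbc'
  #23 SA[23]=10  'hfhfhdcheeaabbc'
  #24 SA[24]=8  'hghfhfhdcheeaabbc'

SA = [20, 21, 4, 7, 6, 22, 23, 24, 0, 16, 3, 5, 15, 19, 18, 1, 13, 11, 9, 2, 14, 17, 12, 10, 8]
[i] adj suffixes → lcp
  [1] 20/21 → 1 ('a')
  [2] 21/4 → 1 ('a')
  [3] 4/7 → 1 ('a')
  [4] 7/6 → 0 ('')
  [5] 6/22 → 1 ('b')
  [6] 22/23 → 1 ('b')
  [7] 23/24 → 0 ('')
  [8] 24/0 → 1 ('c')
  [9] 0/16 → 1 ('c')
  [10] 16/3 → 0 ('')
  [11] 3/5 → 1 ('d')
  [12] 5/15 → 1 ('d')
  [13] 15/19 → 0 ('')
  [14] 19/18 → 1 ('e')
  [15] 18/1 → 1 ('e')
  [16] 1/13 → 0 ('')
  [17] 13/11 → 2 ('fh')
  [18] 11/9 → 0 ('')
  [19] 9/2 → 0 ('')
  [20] 2/14 → 2 ('hd')
  [21] 14/17 → 1 ('h')
  [22] 17/12 → 1 ('h')
  [23] 12/10 → 3 ('hfh')
  [24] 10/8 → 1 ('h')

[0, 1, 1, 1, 0, 1, 1, 0, 1, 1, 0, 1, 1, 0, 1, 1, 0, 2, 0, 0, 2, 1, 1, 3, 1]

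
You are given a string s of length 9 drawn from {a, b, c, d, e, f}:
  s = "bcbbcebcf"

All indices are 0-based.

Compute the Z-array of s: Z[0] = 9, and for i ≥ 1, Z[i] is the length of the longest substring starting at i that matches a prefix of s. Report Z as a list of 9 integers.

[9, 0, 1, 2, 0, 0, 2, 0, 0]

Z[0]=9
i=1: outside box; Z[1]=0
i=2: outside box; Z[2]=1 grow→box=[2,3)
i=3: outside box; Z[3]=2 grow→box=[3,5)
i=4: min(r-i=1, Z[1]=0)=0; Z[4]=0
i=5: outside box; Z[5]=0
i=6: outside box; Z[6]=2 grow→box=[6,8)
i=7: min(r-i=1, Z[1]=0)=0; Z[7]=0
i=8: outside box; Z[8]=0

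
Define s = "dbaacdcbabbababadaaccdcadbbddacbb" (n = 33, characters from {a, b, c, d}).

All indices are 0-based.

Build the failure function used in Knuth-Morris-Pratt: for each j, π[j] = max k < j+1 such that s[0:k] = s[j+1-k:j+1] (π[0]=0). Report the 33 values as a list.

[0, 0, 0, 0, 0, 1, 0, 0, 0, 0, 0, 0, 0, 0, 0, 0, 1, 0, 0, 0, 0, 1, 0, 0, 1, 2, 0, 1, 1, 0, 0, 0, 0]

π[0] = 0
j=1 s[j]='b': π[1]=0 (border '')
j=2 s[j]='a': π[2]=0 (border '')
j=3 s[j]='a': π[3]=0 (border '')
j=4 s[j]='c': π[4]=0 (border '')
j=5 s[j]='d': π[5]=1 (border 'd')
j=6 s[j]='c': k: 1→0; π[6]=0 (border '')
j=7 s[j]='b': π[7]=0 (border '')
j=8 s[j]='a': π[8]=0 (border '')
j=9 s[j]='b': π[9]=0 (border '')
j=10 s[j]='b': π[10]=0 (border '')
j=11 s[j]='a': π[11]=0 (border '')
j=12 s[j]='b': π[12]=0 (border '')
j=13 s[j]='a': π[13]=0 (border '')
j=14 s[j]='b': π[14]=0 (border '')
j=15 s[j]='a': π[15]=0 (border '')
j=16 s[j]='d': π[16]=1 (border 'd')
j=17 s[j]='a': k: 1→0; π[17]=0 (border '')
j=18 s[j]='a': π[18]=0 (border '')
j=19 s[j]='c': π[19]=0 (border '')
j=20 s[j]='c': π[20]=0 (border '')
j=21 s[j]='d': π[21]=1 (border 'd')
j=22 s[j]='c': k: 1→0; π[22]=0 (border '')
j=23 s[j]='a': π[23]=0 (border '')
j=24 s[j]='d': π[24]=1 (border 'd')
j=25 s[j]='b': π[25]=2 (border 'db')
j=26 s[j]='b': k: 2→0; π[26]=0 (border '')
j=27 s[j]='d': π[27]=1 (border 'd')
j=28 s[j]='d': k: 1→0; π[28]=1 (border 'd')
j=29 s[j]='a': k: 1→0; π[29]=0 (border '')
j=30 s[j]='c': π[30]=0 (border '')
j=31 s[j]='b': π[31]=0 (border '')
j=32 s[j]='b': π[32]=0 (border '')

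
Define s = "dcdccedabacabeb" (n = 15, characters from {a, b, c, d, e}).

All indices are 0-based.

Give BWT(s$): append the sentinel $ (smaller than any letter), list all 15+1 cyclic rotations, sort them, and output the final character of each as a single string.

bdcbeaaaddcec$bc

rank  rotation          last
    0  $dcdccedabacabeb  b
    1  abacabeb$dcdcced  d
    2  abeb$dcdccedabac  c
    3  acabeb$dcdccedab  b
    4  b$dcdccedabacabe  e
    5  bacabeb$dcdcceda  a
    6  beb$dcdccedabaca  a
    7  cabeb$dcdccedaba  a
    8  ccedabacabeb$dcd  d
    9  cdccedabacabeb$d  d
   10  cedabacabeb$dcdc  c
   11  dabacabeb$dcdcce  e
   12  dccedabacabeb$dc  c
   13  dcdccedabacabeb$  $
   14  eb$dcdccedabacab  b
   15  edabacabeb$dcdcc  c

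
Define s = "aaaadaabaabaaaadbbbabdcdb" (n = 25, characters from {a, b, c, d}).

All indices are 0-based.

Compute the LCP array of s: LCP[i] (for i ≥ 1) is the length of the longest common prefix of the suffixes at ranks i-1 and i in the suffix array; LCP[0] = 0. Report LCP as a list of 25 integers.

rank→(start, suffix):
  0 → (0, 'aaaadaabaabaaaadbbbabdcdb')
  1 → (11, 'aaaadbbbabdcdb')
  2 → (1, 'aaadaabaabaaaadbbbabdcdb')
  3 → (12, 'aaadbbbabdcdb')
  4 → (8, 'aabaaaadbbbabdcdb')
  5 → (5, 'aabaabaaaadbbbabdcdb')
  6 → (2, 'aadaabaabaaaadbbbabdcdb')
  7 → (13, 'aadbbbabdcdb')
  8 → (9, 'abaaaadbbbabdcdb')
  9 → (6, 'abaabaaaadbbbabdcdb')
  10 → (19, 'abdcdb')
  11 → (3, 'adaabaabaaaadbbbabdcdb')
  12 → (14, 'adbbbabdcdb')
  13 → (24, 'b')
  14 → (10, 'baaaadbbbabdcdb')
  15 → (7, 'baabaaaadbbbabdcdb')
  16 → (18, 'babdcdb')
  17 → (17, 'bbabdcdb')
  18 → (16, 'bbbabdcdb')
  19 → (20, 'bdcdb')
  20 → (22, 'cdb')
  21 → (4, 'daabaabaaaadbbbabdcdb')
  22 → (23, 'db')
  23 → (15, 'dbbbabdcdb')
  24 → (21, 'dcdb')

SA = [0, 11, 1, 12, 8, 5, 2, 13, 9, 6, 19, 3, 14, 24, 10, 7, 18, 17, 16, 20, 22, 4, 23, 15, 21]
i: (SA[i-1],SA[i]) lcp shared
  1: (0,11) 5 'aaaad'
  2: (11,1) 3 'aaa'
  3: (1,12) 4 'aaad'
  4: (12,8) 2 'aa'
  5: (8,5) 5 'aabaa'
  6: (5,2) 2 'aa'
  7: (2,13) 3 'aad'
  8: (13,9) 1 'a'
  9: (9,6) 4 'abaa'
  10: (6,19) 2 'ab'
  11: (19,3) 1 'a'
  12: (3,14) 2 'ad'
  13: (14,24) 0 ''
  14: (24,10) 1 'b'
  15: (10,7) 3 'baa'
  16: (7,18) 2 'ba'
  17: (18,17) 1 'b'
  18: (17,16) 2 'bb'
  19: (16,20) 1 'b'
  20: (20,22) 0 ''
  21: (22,4) 0 ''
  22: (4,23) 1 'd'
  23: (23,15) 2 'db'
  24: (15,21) 1 'd'

[0, 5, 3, 4, 2, 5, 2, 3, 1, 4, 2, 1, 2, 0, 1, 3, 2, 1, 2, 1, 0, 0, 1, 2, 1]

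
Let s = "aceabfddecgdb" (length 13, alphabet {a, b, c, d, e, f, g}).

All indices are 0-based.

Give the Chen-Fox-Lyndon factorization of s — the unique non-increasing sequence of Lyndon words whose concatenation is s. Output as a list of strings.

emit factor 1: 'ace' (i=0, period=3)
emit factor 2: 'abfddecgdb' (i=3, period=10)

["ace", "abfddecgdb"]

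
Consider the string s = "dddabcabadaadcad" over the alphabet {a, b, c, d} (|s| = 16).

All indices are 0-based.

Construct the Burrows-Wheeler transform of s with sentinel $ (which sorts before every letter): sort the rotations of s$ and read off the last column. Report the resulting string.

ddcdcbaaabdaadad$

rank  rotation           last
    0  $dddabcabadaadcad  d
    1  aadcad$dddabcabad  d
    2  abadaadcad$dddabc  c
    3  abcabadaadcad$ddd  d
    4  ad$dddabcabadaadc  c
    5  adaadcad$dddabcab  b
    6  adcad$dddabcabada  a
    7  badaadcad$dddabca  a
    8  bcabadaadcad$ddda  a
    9  cabadaadcad$dddab  b
   10  cad$dddabcabadaad  d
   11  d$dddabcabadaadca  a
   12  daadcad$dddabcaba  a
   13  dabcabadaadcad$dd  d
   14  dcad$dddabcabadaa  a
   15  ddabcabadaadcad$d  d
   16  dddabcabadaadcad$  $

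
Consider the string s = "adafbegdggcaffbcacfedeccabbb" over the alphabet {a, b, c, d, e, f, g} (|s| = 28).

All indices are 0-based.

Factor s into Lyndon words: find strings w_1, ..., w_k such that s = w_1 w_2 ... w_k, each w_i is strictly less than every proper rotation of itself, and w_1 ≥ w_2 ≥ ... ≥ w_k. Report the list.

emit factor 1: 'adafbegdggcaffbc' (i=0, period=16)
emit factor 2: 'acfedecc' (i=16, period=8)
emit factor 3: 'abbb' (i=24, period=4)

["adafbegdggcaffbc", "acfedecc", "abbb"]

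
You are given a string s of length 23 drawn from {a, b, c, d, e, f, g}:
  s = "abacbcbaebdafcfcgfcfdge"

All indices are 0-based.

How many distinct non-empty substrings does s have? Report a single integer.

rank→(start, suffix):
  0 → (0, 'abacbcbaebdafcfcgfcfdge')
  1 → (2, 'acbcbaebdafcfcgfcfdge')
  2 → (7, 'aebdafcfcgfcfdge')
  3 → (11, 'afcfcgfcfdge')
  4 → (1, 'bacbcbaebdafcfcgfcfdge')
  5 → (6, 'baebdafcfcgfcfdge')
  6 → (4, 'bcbaebdafcfcgfcfdge')
  7 → (9, 'bdafcfcgfcfdge')
  8 → (5, 'cbaebdafcfcgfcfdge')
  9 → (3, 'cbcbaebdafcfcgfcfdge')
  10 → (13, 'cfcgfcfdge')
  11 → (18, 'cfdge')
  12 → (15, 'cgfcfdge')
  13 → (10, 'dafcfcgfcfdge')
  14 → (20, 'dge')
  15 → (22, 'e')
  16 → (8, 'ebdafcfcgfcfdge')
  17 → (12, 'fcfcgfcfdge')
  18 → (17, 'fcfdge')
  19 → (14, 'fcgfcfdge')
  20 → (19, 'fdge')
  21 → (21, 'ge')
  22 → (16, 'gfcfdge')

SA = [0, 2, 7, 11, 1, 6, 4, 9, 5, 3, 13, 18, 15, 10, 20, 22, 8, 12, 17, 14, 19, 21, 16]
[i] adj suffixes → lcp
  [1] 0/2 → 1 ('a')
  [2] 2/7 → 1 ('a')
  [3] 7/11 → 1 ('a')
  [4] 11/1 → 0 ('')
  [5] 1/6 → 2 ('ba')
  [6] 6/4 → 1 ('b')
  [7] 4/9 → 1 ('b')
  [8] 9/5 → 0 ('')
  [9] 5/3 → 2 ('cb')
  [10] 3/13 → 1 ('c')
  [11] 13/18 → 2 ('cf')
  [12] 18/15 → 1 ('c')
  [13] 15/10 → 0 ('')
  [14] 10/20 → 1 ('d')
  [15] 20/22 → 0 ('')
  [16] 22/8 → 1 ('e')
  [17] 8/12 → 0 ('')
  [18] 12/17 → 3 ('fcf')
  [19] 17/14 → 2 ('fc')
  [20] 14/19 → 1 ('f')
  [21] 19/21 → 0 ('')
  [22] 21/16 → 1 ('g')

n(n+1)/2 = 23·24/2 = 276
Σ LCP = 0 + 1 + 1 + 1 + 0 + 2 + 1 + 1 + 0 + 2 + 1 + 2 + 1 + 0 + 1 + 0 + 1 + 0 + 3 + 2 + 1 + 0 + 1 = 22
distinct = 276 − 22 = 254

254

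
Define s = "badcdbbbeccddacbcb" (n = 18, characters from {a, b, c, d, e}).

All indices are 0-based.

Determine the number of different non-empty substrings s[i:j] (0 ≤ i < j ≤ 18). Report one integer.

rank | idx | suffix
   0 |  13 | acbcb
   1 |   1 | adcdbbbeccddacbcb
   2 |  17 | b
   3 |   0 | badcdbbbeccddacbcb
   4 |   5 | bbbeccddacbcb
   5 |   6 | bbeccddacbcb
   6 |  15 | bcb
   7 |   7 | beccddacbcb
   8 |  16 | cb
   9 |  14 | cbcb
  10 |   9 | ccddacbcb
  11 |   3 | cdbbbeccddacbcb
  12 |  10 | cddacbcb
  13 |  12 | dacbcb
  14 |   4 | dbbbeccddacbcb
  15 |   2 | dcdbbbeccddacbcb
  16 |  11 | ddacbcb
  17 |   8 | eccddacbcb

SA = [13, 1, 17, 0, 5, 6, 15, 7, 16, 14, 9, 3, 10, 12, 4, 2, 11, 8]
rank  pair      lcp
   1  s[13:],s[1:]  1  'a'
   2  s[1:],s[17:]  0  ''
   3  s[17:],s[0:]  1  'b'
   4  s[0:],s[5:]  1  'b'
   5  s[5:],s[6:]  2  'bb'
   6  s[6:],s[15:]  1  'b'
   7  s[15:],s[7:]  1  'b'
   8  s[7:],s[16:]  0  ''
   9  s[16:],s[14:]  2  'cb'
  10  s[14:],s[9:]  1  'c'
  11  s[9:],s[3:]  1  'c'
  12  s[3:],s[10:]  2  'cd'
  13  s[10:],s[12:]  0  ''
  14  s[12:],s[4:]  1  'd'
  15  s[4:],s[2:]  1  'd'
  16  s[2:],s[11:]  1  'd'
  17  s[11:],s[8:]  0  ''

n(n+1)/2 = 18·19/2 = 171
Σ LCP = 0 + 1 + 0 + 1 + 1 + 2 + 1 + 1 + 0 + 2 + 1 + 1 + 2 + 0 + 1 + 1 + 1 + 0 = 16
distinct = 171 − 16 = 155

155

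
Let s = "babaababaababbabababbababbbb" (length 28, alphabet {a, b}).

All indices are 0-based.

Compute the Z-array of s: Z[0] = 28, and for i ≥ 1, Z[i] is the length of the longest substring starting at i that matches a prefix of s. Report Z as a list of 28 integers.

Z[0]=28
i=1: outside box; Z[1]=0
i=2: outside box; Z[2]=2 extend→box=[2,4)
i=3: min(r-i=1, Z[1]=0)=0; Z[3]=0
i=4: outside box; Z[4]=0
i=5: outside box; Z[5]=8 extend→box=[5,13)
i=6: min(r-i=7, Z[1]=0)=0; Z[6]=0
i=7: min(r-i=6, Z[2]=2)=2; Z[7]=2
i=8: min(r-i=5, Z[3]=0)=0; Z[8]=0
i=9: min(r-i=4, Z[4]=0)=0; Z[9]=0
i=10: min(r-i=3, Z[5]=8)=3; Z[10]=3
i=11: min(r-i=2, Z[6]=0)=0; Z[11]=0
i=12: min(r-i=1, Z[7]=2)=1; Z[12]=1
i=13: outside box; Z[13]=4 extend→box=[13,17)
i=14: min(r-i=3, Z[1]=0)=0; Z[14]=0
i=15: min(r-i=2, Z[2]=2)=2; Z[15]=4 extend→box=[15,19)
i=16: min(r-i=3, Z[1]=0)=0; Z[16]=0
i=17: min(r-i=2, Z[2]=2)=2; Z[17]=3 extend→box=[17,20)
i=18: min(r-i=2, Z[1]=0)=0; Z[18]=0
i=19: min(r-i=1, Z[2]=2)=1; Z[19]=1
i=20: outside box; Z[20]=4 extend→box=[20,24)
i=21: min(r-i=3, Z[1]=0)=0; Z[21]=0
i=22: min(r-i=2, Z[2]=2)=2; Z[22]=3 extend→box=[22,25)
i=23: min(r-i=2, Z[1]=0)=0; Z[23]=0
i=24: min(r-i=1, Z[2]=2)=1; Z[24]=1
i=25: outside box; Z[25]=1 extend→box=[25,26)
i=26: outside box; Z[26]=1 extend→box=[26,27)
i=27: outside box; Z[27]=1 extend→box=[27,28)

[28, 0, 2, 0, 0, 8, 0, 2, 0, 0, 3, 0, 1, 4, 0, 4, 0, 3, 0, 1, 4, 0, 3, 0, 1, 1, 1, 1]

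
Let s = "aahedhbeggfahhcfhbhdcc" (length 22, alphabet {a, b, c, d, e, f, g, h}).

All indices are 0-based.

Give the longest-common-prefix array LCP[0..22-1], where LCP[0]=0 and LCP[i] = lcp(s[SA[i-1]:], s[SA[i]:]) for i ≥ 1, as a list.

rank→(start, suffix):
  0 → (0, 'aahedhbeggfahhcfhbhdcc')
  1 → (1, 'ahedhbeggfahhcfhbhdcc')
  2 → (11, 'ahhcfhbhdcc')
  3 → (6, 'beggfahhcfhbhdcc')
  4 → (17, 'bhdcc')
  5 → (21, 'c')
  6 → (20, 'cc')
  7 → (14, 'cfhbhdcc')
  8 → (19, 'dcc')
  9 → (4, 'dhbeggfahhcfhbhdcc')
  10 → (3, 'edhbeggfahhcfhbhdcc')
  11 → (7, 'eggfahhcfhbhdcc')
  12 → (10, 'fahhcfhbhdcc')
  13 → (15, 'fhbhdcc')
  14 → (9, 'gfahhcfhbhdcc')
  15 → (8, 'ggfahhcfhbhdcc')
  16 → (5, 'hbeggfahhcfhbhdcc')
  17 → (16, 'hbhdcc')
  18 → (13, 'hcfhbhdcc')
  19 → (18, 'hdcc')
  20 → (2, 'hedhbeggfahhcfhbhdcc')
  21 → (12, 'hhcfhbhdcc')

SA = [0, 1, 11, 6, 17, 21, 20, 14, 19, 4, 3, 7, 10, 15, 9, 8, 5, 16, 13, 18, 2, 12]
i: (SA[i-1],SA[i]) lcp shared
  1: (0,1) 1 'a'
  2: (1,11) 2 'ah'
  3: (11,6) 0 ''
  4: (6,17) 1 'b'
  5: (17,21) 0 ''
  6: (21,20) 1 'c'
  7: (20,14) 1 'c'
  8: (14,19) 0 ''
  9: (19,4) 1 'd'
  10: (4,3) 0 ''
  11: (3,7) 1 'e'
  12: (7,10) 0 ''
  13: (10,15) 1 'f'
  14: (15,9) 0 ''
  15: (9,8) 1 'g'
  16: (8,5) 0 ''
  17: (5,16) 2 'hb'
  18: (16,13) 1 'h'
  19: (13,18) 1 'h'
  20: (18,2) 1 'h'
  21: (2,12) 1 'h'

[0, 1, 2, 0, 1, 0, 1, 1, 0, 1, 0, 1, 0, 1, 0, 1, 0, 2, 1, 1, 1, 1]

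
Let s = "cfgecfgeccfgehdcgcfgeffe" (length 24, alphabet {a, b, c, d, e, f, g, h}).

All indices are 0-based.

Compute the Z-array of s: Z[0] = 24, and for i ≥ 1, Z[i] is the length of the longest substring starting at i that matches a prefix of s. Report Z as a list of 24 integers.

[24, 0, 0, 0, 5, 0, 0, 0, 1, 4, 0, 0, 0, 0, 0, 1, 0, 4, 0, 0, 0, 0, 0, 0]

Z[0]=24
i=1: fresh scan; Z[1]=0
i=2: fresh scan; Z[2]=0
i=3: fresh scan; Z[3]=0
i=4: fresh scan; Z[4]=5 extend→box=[4,9)
i=5: min(r-i=4, Z[1]=0)=0; Z[5]=0
i=6: min(r-i=3, Z[2]=0)=0; Z[6]=0
i=7: min(r-i=2, Z[3]=0)=0; Z[7]=0
i=8: min(r-i=1, Z[4]=5)=1; Z[8]=1
i=9: fresh scan; Z[9]=4 extend→box=[9,13)
i=10: min(r-i=3, Z[1]=0)=0; Z[10]=0
i=11: min(r-i=2, Z[2]=0)=0; Z[11]=0
i=12: min(r-i=1, Z[3]=0)=0; Z[12]=0
i=13: fresh scan; Z[13]=0
i=14: fresh scan; Z[14]=0
i=15: fresh scan; Z[15]=1 extend→box=[15,16)
i=16: fresh scan; Z[16]=0
i=17: fresh scan; Z[17]=4 extend→box=[17,21)
i=18: min(r-i=3, Z[1]=0)=0; Z[18]=0
i=19: min(r-i=2, Z[2]=0)=0; Z[19]=0
i=20: min(r-i=1, Z[3]=0)=0; Z[20]=0
i=21: fresh scan; Z[21]=0
i=22: fresh scan; Z[22]=0
i=23: fresh scan; Z[23]=0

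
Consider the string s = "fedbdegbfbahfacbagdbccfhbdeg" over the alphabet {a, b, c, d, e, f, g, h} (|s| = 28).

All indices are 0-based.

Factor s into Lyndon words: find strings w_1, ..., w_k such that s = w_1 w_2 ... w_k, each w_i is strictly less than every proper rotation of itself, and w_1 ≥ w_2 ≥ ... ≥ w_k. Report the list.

emit factor 1: 'f' (i=0, period=1)
emit factor 2: 'e' (i=1, period=1)
emit factor 3: 'd' (i=2, period=1)
emit factor 4: 'bdegbf' (i=3, period=6)
emit factor 5: 'b' (i=9, period=1)
emit factor 6: 'ahf' (i=10, period=3)
emit factor 7: 'acbagdbccfhbdeg' (i=13, period=15)

["f", "e", "d", "bdegbf", "b", "ahf", "acbagdbccfhbdeg"]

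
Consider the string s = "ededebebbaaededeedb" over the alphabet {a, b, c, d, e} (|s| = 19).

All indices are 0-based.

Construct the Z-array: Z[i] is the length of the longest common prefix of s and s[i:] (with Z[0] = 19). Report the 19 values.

Z[0]=19
i=1: outside box; Z[1]=0
i=2: outside box; Z[2]=3 grow→box=[2,5)
i=3: min(r-i=2, Z[1]=0)=0; Z[3]=0
i=4: min(r-i=1, Z[2]=3)=1; Z[4]=1
i=5: outside box; Z[5]=0
i=6: outside box; Z[6]=1 grow→box=[6,7)
i=7: outside box; Z[7]=0
i=8: outside box; Z[8]=0
i=9: outside box; Z[9]=0
i=10: outside box; Z[10]=0
i=11: outside box; Z[11]=5 grow→box=[11,16)
i=12: min(r-i=4, Z[1]=0)=0; Z[12]=0
i=13: min(r-i=3, Z[2]=3)=3; Z[13]=3
i=14: min(r-i=2, Z[3]=0)=0; Z[14]=0
i=15: min(r-i=1, Z[4]=1)=1; Z[15]=1
i=16: outside box; Z[16]=2 grow→box=[16,18)
i=17: min(r-i=1, Z[1]=0)=0; Z[17]=0
i=18: outside box; Z[18]=0

[19, 0, 3, 0, 1, 0, 1, 0, 0, 0, 0, 5, 0, 3, 0, 1, 2, 0, 0]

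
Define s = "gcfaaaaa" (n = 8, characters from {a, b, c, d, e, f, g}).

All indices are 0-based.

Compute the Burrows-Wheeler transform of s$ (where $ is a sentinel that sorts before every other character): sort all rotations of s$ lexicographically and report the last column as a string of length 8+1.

aaaaafgc$

rank  rotation   last
    0  $gcfaaaaa  a
    1  a$gcfaaaa  a
    2  aa$gcfaaa  a
    3  aaa$gcfaa  a
    4  aaaa$gcfa  a
    5  aaaaa$gcf  f
    6  cfaaaaa$g  g
    7  faaaaa$gc  c
    8  gcfaaaaa$  $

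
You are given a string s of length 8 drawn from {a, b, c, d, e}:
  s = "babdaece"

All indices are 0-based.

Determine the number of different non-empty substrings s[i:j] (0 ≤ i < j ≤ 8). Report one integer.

sorted suffixes:
  #0 SA[0]=1  'abdaece'
  #1 SA[1]=4  'aece'
  #2 SA[2]=0  'babdaece'
  #3 SA[3]=2  'bdaece'
  #4 SA[4]=6  'ce'
  #5 SA[5]=3  'daece'
  #6 SA[6]=7  'e'
  #7 SA[7]=5  'ece'

SA = [1, 4, 0, 2, 6, 3, 7, 5]
[i] adj suffixes → lcp
  [1] 1/4 → 1 ('a')
  [2] 4/0 → 0 ('')
  [3] 0/2 → 1 ('b')
  [4] 2/6 → 0 ('')
  [5] 6/3 → 0 ('')
  [6] 3/7 → 0 ('')
  [7] 7/5 → 1 ('e')

n(n+1)/2 = 8·9/2 = 36
Σ LCP = 0 + 1 + 0 + 1 + 0 + 0 + 0 + 1 = 3
distinct = 36 − 3 = 33

33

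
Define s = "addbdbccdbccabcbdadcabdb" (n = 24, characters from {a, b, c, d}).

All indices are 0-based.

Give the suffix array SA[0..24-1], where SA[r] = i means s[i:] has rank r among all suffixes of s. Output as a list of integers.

sorted suffixes:
  #0 SA[0]=12  'abcbdadcabdb'
  #1 SA[1]=20  'abdb'
  #2 SA[2]=17  'adcabdb'
  #3 SA[3]=0  'addbdbccdbccabcbdadcabdb'
  #4 SA[4]=23  'b'
  #5 SA[5]=13  'bcbdadcabdb'
  #6 SA[6]=9  'bccabcbdadcabdb'
  #7 SA[7]=5  'bccdbccabcbdadcabdb'
  #8 SA[8]=15  'bdadcabdb'
  #9 SA[9]=21  'bdb'
  #10 SA[10]=3  'bdbccdbccabcbdadcabdb'
  #11 SA[11]=11  'cabcbdadcabdb'
  #12 SA[12]=19  'cabdb'
  #13 SA[13]=14  'cbdadcabdb'
  #14 SA[14]=10  'ccabcbdadcabdb'
  #15 SA[15]=6  'ccdbccabcbdadcabdb'
  #16 SA[16]=7  'cdbccabcbdadcabdb'
  #17 SA[17]=16  'dadcabdb'
  #18 SA[18]=22  'db'
  #19 SA[19]=8  'dbccabcbdadcabdb'
  #20 SA[20]=4  'dbccdbccabcbdadcabdb'
  #21 SA[21]=2  'dbdbccdbccabcbdadcabdb'
  #22 SA[22]=18  'dcabdb'
  #23 SA[23]=1  'ddbdbccdbccabcbdadcabdb'

[12, 20, 17, 0, 23, 13, 9, 5, 15, 21, 3, 11, 19, 14, 10, 6, 7, 16, 22, 8, 4, 2, 18, 1]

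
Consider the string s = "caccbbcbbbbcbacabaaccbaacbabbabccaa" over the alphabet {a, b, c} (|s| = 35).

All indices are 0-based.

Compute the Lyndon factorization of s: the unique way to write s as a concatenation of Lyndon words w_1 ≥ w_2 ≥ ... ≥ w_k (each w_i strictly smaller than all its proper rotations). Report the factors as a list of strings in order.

emit factor 1: 'c' (i=0, period=1)
emit factor 2: 'accbbcbbbbcb' (i=1, period=12)
emit factor 3: 'ac' (i=13, period=2)
emit factor 4: 'ab' (i=15, period=2)
emit factor 5: 'aaccb' (i=17, period=5)
emit factor 6: 'aacbabbabcc' (i=22, period=11)
emit factor 7: 'a' (i=33, period=1)
emit factor 8: 'a' (i=34, period=1)

["c", "accbbcbbbbcb", "ac", "ab", "aaccb", "aacbabbabcc", "a", "a"]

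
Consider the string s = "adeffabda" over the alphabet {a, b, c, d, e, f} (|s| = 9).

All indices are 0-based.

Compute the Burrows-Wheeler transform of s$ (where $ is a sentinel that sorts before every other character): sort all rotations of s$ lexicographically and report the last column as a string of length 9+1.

adf$abadfe

rank  rotation    last
    0  $adeffabda  a
    1  a$adeffabd  d
    2  abda$adeff  f
    3  adeffabda$  $
    4  bda$adeffa  a
    5  da$adeffab  b
    6  deffabda$a  a
    7  effabda$ad  d
    8  fabda$adef  f
    9  ffabda$ade  e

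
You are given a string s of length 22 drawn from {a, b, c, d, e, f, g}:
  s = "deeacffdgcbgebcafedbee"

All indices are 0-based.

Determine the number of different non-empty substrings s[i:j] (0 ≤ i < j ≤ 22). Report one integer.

237

sorted suffixes:
  #0 SA[0]=3  'acffdgcbgebcafedbee'
  #1 SA[1]=15  'afedbee'
  #2 SA[2]=13  'bcafedbee'
  #3 SA[3]=19  'bee'
  #4 SA[4]=10  'bgebcafedbee'
  #5 SA[5]=14  'cafedbee'
  #6 SA[6]=9  'cbgebcafedbee'
  #7 SA[7]=4  'cffdgcbgebcafedbee'
  #8 SA[8]=18  'dbee'
  #9 SA[9]=0  'deeacffdgcbgebcafedbee'
  #10 SA[10]=7  'dgcbgebcafedbee'
  #11 SA[11]=21  'e'
  #12 SA[12]=2  'eacffdgcbgebcafedbee'
  #13 SA[13]=12  'ebcafedbee'
  #14 SA[14]=17  'edbee'
  #15 SA[15]=20  'ee'
  #16 SA[16]=1  'eeacffdgcbgebcafedbee'
  #17 SA[17]=6  'fdgcbgebcafedbee'
  #18 SA[18]=16  'fedbee'
  #19 SA[19]=5  'ffdgcbgebcafedbee'
  #20 SA[20]=8  'gcbgebcafedbee'
  #21 SA[21]=11  'gebcafedbee'

SA = [3, 15, 13, 19, 10, 14, 9, 4, 18, 0, 7, 21, 2, 12, 17, 20, 1, 6, 16, 5, 8, 11]
rank  pair      lcp
   1  s[3:],s[15:]  1  'a'
   2  s[15:],s[13:]  0  ''
   3  s[13:],s[19:]  1  'b'
   4  s[19:],s[10:]  1  'b'
   5  s[10:],s[14:]  0  ''
   6  s[14:],s[9:]  1  'c'
   7  s[9:],s[4:]  1  'c'
   8  s[4:],s[18:]  0  ''
   9  s[18:],s[0:]  1  'd'
  10  s[0:],s[7:]  1  'd'
  11  s[7:],s[21:]  0  ''
  12  s[21:],s[2:]  1  'e'
  13  s[2:],s[12:]  1  'e'
  14  s[12:],s[17:]  1  'e'
  15  s[17:],s[20:]  1  'e'
  16  s[20:],s[1:]  2  'ee'
  17  s[1:],s[6:]  0  ''
  18  s[6:],s[16:]  1  'f'
  19  s[16:],s[5:]  1  'f'
  20  s[5:],s[8:]  0  ''
  21  s[8:],s[11:]  1  'g'

n(n+1)/2 = 22·23/2 = 253
Σ LCP = 0 + 1 + 0 + 1 + 1 + 0 + 1 + 1 + 0 + 1 + 1 + 0 + 1 + 1 + 1 + 1 + 2 + 0 + 1 + 1 + 0 + 1 = 16
distinct = 253 − 16 = 237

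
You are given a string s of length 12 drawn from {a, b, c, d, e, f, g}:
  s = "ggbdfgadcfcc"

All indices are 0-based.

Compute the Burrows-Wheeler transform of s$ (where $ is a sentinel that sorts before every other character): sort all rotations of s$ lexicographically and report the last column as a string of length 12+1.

rank  rotation       last
    0  $ggbdfgadcfcc  c
    1  adcfcc$ggbdfg  g
    2  bdfgadcfcc$gg  g
    3  c$ggbdfgadcfc  c
    4  cc$ggbdfgadcf  f
    5  cfcc$ggbdfgad  d
    6  dcfcc$ggbdfga  a
    7  dfgadcfcc$ggb  b
    8  fcc$ggbdfgadc  c
    9  fgadcfcc$ggbd  d
   10  gadcfcc$ggbdf  f
   11  gbdfgadcfcc$g  g
   12  ggbdfgadcfcc$  $

cggcfdabcdfg$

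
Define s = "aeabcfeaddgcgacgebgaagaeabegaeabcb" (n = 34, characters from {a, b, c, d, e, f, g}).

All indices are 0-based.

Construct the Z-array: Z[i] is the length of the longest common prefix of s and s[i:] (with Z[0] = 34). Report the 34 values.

[34, 0, 1, 0, 0, 0, 0, 1, 0, 0, 0, 0, 0, 1, 0, 0, 0, 0, 0, 1, 1, 0, 4, 0, 1, 0, 0, 0, 5, 0, 1, 0, 0, 0]

Z[0]=34
i=1: outside box; Z[1]=0
i=2: outside box; Z[2]=1 extend→box=[2,3)
i=3: outside box; Z[3]=0
i=4: outside box; Z[4]=0
i=5: outside box; Z[5]=0
i=6: outside box; Z[6]=0
i=7: outside box; Z[7]=1 extend→box=[7,8)
i=8: outside box; Z[8]=0
i=9: outside box; Z[9]=0
i=10: outside box; Z[10]=0
i=11: outside box; Z[11]=0
i=12: outside box; Z[12]=0
i=13: outside box; Z[13]=1 extend→box=[13,14)
i=14: outside box; Z[14]=0
i=15: outside box; Z[15]=0
i=16: outside box; Z[16]=0
i=17: outside box; Z[17]=0
i=18: outside box; Z[18]=0
i=19: outside box; Z[19]=1 extend→box=[19,20)
i=20: outside box; Z[20]=1 extend→box=[20,21)
i=21: outside box; Z[21]=0
i=22: outside box; Z[22]=4 extend→box=[22,26)
i=23: min(r-i=3, Z[1]=0)=0; Z[23]=0
i=24: min(r-i=2, Z[2]=1)=1; Z[24]=1
i=25: min(r-i=1, Z[3]=0)=0; Z[25]=0
i=26: outside box; Z[26]=0
i=27: outside box; Z[27]=0
i=28: outside box; Z[28]=5 extend→box=[28,33)
i=29: min(r-i=4, Z[1]=0)=0; Z[29]=0
i=30: min(r-i=3, Z[2]=1)=1; Z[30]=1
i=31: min(r-i=2, Z[3]=0)=0; Z[31]=0
i=32: min(r-i=1, Z[4]=0)=0; Z[32]=0
i=33: outside box; Z[33]=0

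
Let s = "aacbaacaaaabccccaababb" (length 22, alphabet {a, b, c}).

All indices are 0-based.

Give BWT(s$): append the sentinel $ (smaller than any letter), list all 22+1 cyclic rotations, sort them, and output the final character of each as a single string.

bcacab$abaaabcaaaacaccb

rank  rotation                 last
    0  $aacbaacaaaabccccaababb  b
    1  aaaabccccaababb$aacbaac  c
    2  aaabccccaababb$aacbaaca  a
    3  aababb$aacbaacaaaabcccc  c
    4  aabccccaababb$aacbaacaa  a
    5  aacaaaabccccaababb$aacb  b
    6  aacbaacaaaabccccaababb$  $
    7  ababb$aacbaacaaaabcccca  a
    8  abb$aacbaacaaaabccccaab  b
    9  abccccaababb$aacbaacaaa  a
   10  acaaaabccccaababb$aacba  a
   11  acbaacaaaabccccaababb$a  a
   12  b$aacbaacaaaabccccaabab  b
   13  baacaaaabccccaababb$aac  c
   14  babb$aacbaacaaaabccccaa  a
   15  bb$aacbaacaaaabccccaaba  a
   16  bccccaababb$aacbaacaaaa  a
   17  caaaabccccaababb$aacbaa  a
   18  caababb$aacbaacaaaabccc  c
   19  cbaacaaaabccccaababb$aa  a
   20  ccaababb$aacbaacaaaabcc  c
   21  cccaababb$aacbaacaaaabc  c
   22  ccccaababb$aacbaacaaaab  b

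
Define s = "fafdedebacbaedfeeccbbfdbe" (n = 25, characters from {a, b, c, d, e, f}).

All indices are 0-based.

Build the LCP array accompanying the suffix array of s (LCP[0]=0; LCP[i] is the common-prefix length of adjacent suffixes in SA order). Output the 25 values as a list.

[0, 1, 1, 0, 2, 1, 1, 1, 0, 2, 1, 0, 1, 2, 1, 0, 1, 1, 1, 2, 1, 0, 1, 2, 1]

rank | idx | suffix
   0 |   8 | acbaedfeeccbbfdbe
   1 |  11 | aedfeeccbbfdbe
   2 |   1 | afdedebacbaedfeeccbbfdbe
   3 |   7 | bacbaedfeeccbbfdbe
   4 |  10 | baedfeeccbbfdbe
   5 |  19 | bbfdbe
   6 |  23 | be
   7 |  20 | bfdbe
   8 |   9 | cbaedfeeccbbfdbe
   9 |  18 | cbbfdbe
  10 |  17 | ccbbfdbe
  11 |  22 | dbe
  12 |   5 | debacbaedfeeccbbfdbe
  13 |   3 | dedebacbaedfeeccbbfdbe
  14 |  13 | dfeeccbbfdbe
  15 |  24 | e
  16 |   6 | ebacbaedfeeccbbfdbe
  17 |  16 | eccbbfdbe
  18 |   4 | edebacbaedfeeccbbfdbe
  19 |  12 | edfeeccbbfdbe
  20 |  15 | eeccbbfdbe
  21 |   0 | fafdedebacbaedfeeccbbfdbe
  22 |  21 | fdbe
  23 |   2 | fdedebacbaedfeeccbbfdbe
  24 |  14 | feeccbbfdbe

SA = [8, 11, 1, 7, 10, 19, 23, 20, 9, 18, 17, 22, 5, 3, 13, 24, 6, 16, 4, 12, 15, 0, 21, 2, 14]
[i] adj suffixes → lcp
  [1] 8/11 → 1 ('a')
  [2] 11/1 → 1 ('a')
  [3] 1/7 → 0 ('')
  [4] 7/10 → 2 ('ba')
  [5] 10/19 → 1 ('b')
  [6] 19/23 → 1 ('b')
  [7] 23/20 → 1 ('b')
  [8] 20/9 → 0 ('')
  [9] 9/18 → 2 ('cb')
  [10] 18/17 → 1 ('c')
  [11] 17/22 → 0 ('')
  [12] 22/5 → 1 ('d')
  [13] 5/3 → 2 ('de')
  [14] 3/13 → 1 ('d')
  [15] 13/24 → 0 ('')
  [16] 24/6 → 1 ('e')
  [17] 6/16 → 1 ('e')
  [18] 16/4 → 1 ('e')
  [19] 4/12 → 2 ('ed')
  [20] 12/15 → 1 ('e')
  [21] 15/0 → 0 ('')
  [22] 0/21 → 1 ('f')
  [23] 21/2 → 2 ('fd')
  [24] 2/14 → 1 ('f')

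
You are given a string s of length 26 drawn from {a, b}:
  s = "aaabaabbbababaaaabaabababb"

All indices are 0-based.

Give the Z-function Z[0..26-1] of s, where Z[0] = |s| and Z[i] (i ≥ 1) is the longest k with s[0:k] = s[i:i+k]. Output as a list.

Z[0]=26
i=1: fresh scan; Z[1]=2 extend→box=[1,3)
i=2: min(r-i=1, Z[1]=2)=1; Z[2]=1
i=3: fresh scan; Z[3]=0
i=4: fresh scan; Z[4]=2 extend→box=[4,6)
i=5: min(r-i=1, Z[1]=2)=1; Z[5]=1
i=6: fresh scan; Z[6]=0
i=7: fresh scan; Z[7]=0
i=8: fresh scan; Z[8]=0
i=9: fresh scan; Z[9]=1 extend→box=[9,10)
i=10: fresh scan; Z[10]=0
i=11: fresh scan; Z[11]=1 extend→box=[11,12)
i=12: fresh scan; Z[12]=0
i=13: fresh scan; Z[13]=3 extend→box=[13,16)
i=14: min(r-i=2, Z[1]=2)=2; Z[14]=7 extend→box=[14,21)
i=15: min(r-i=6, Z[1]=2)=2; Z[15]=2
i=16: min(r-i=5, Z[2]=1)=1; Z[16]=1
i=17: min(r-i=4, Z[3]=0)=0; Z[17]=0
i=18: min(r-i=3, Z[4]=2)=2; Z[18]=2
i=19: min(r-i=2, Z[5]=1)=1; Z[19]=1
i=20: min(r-i=1, Z[6]=0)=0; Z[20]=0
i=21: fresh scan; Z[21]=1 extend→box=[21,22)
i=22: fresh scan; Z[22]=0
i=23: fresh scan; Z[23]=1 extend→box=[23,24)
i=24: fresh scan; Z[24]=0
i=25: fresh scan; Z[25]=0

[26, 2, 1, 0, 2, 1, 0, 0, 0, 1, 0, 1, 0, 3, 7, 2, 1, 0, 2, 1, 0, 1, 0, 1, 0, 0]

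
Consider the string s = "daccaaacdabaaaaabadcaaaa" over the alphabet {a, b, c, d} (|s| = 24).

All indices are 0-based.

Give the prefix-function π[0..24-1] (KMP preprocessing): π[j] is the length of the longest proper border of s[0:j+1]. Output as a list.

[0, 0, 0, 0, 0, 0, 0, 0, 1, 2, 0, 0, 0, 0, 0, 0, 0, 0, 1, 0, 0, 0, 0, 0]

π[0] = 0
j=1 s[j]='a': π[1]=0 (border '')
j=2 s[j]='c': π[2]=0 (border '')
j=3 s[j]='c': π[3]=0 (border '')
j=4 s[j]='a': π[4]=0 (border '')
j=5 s[j]='a': π[5]=0 (border '')
j=6 s[j]='a': π[6]=0 (border '')
j=7 s[j]='c': π[7]=0 (border '')
j=8 s[j]='d': π[8]=1 (border 'd')
j=9 s[j]='a': π[9]=2 (border 'da')
j=10 s[j]='b': k: 2→0; π[10]=0 (border '')
j=11 s[j]='a': π[11]=0 (border '')
j=12 s[j]='a': π[12]=0 (border '')
j=13 s[j]='a': π[13]=0 (border '')
j=14 s[j]='a': π[14]=0 (border '')
j=15 s[j]='a': π[15]=0 (border '')
j=16 s[j]='b': π[16]=0 (border '')
j=17 s[j]='a': π[17]=0 (border '')
j=18 s[j]='d': π[18]=1 (border 'd')
j=19 s[j]='c': k: 1→0; π[19]=0 (border '')
j=20 s[j]='a': π[20]=0 (border '')
j=21 s[j]='a': π[21]=0 (border '')
j=22 s[j]='a': π[22]=0 (border '')
j=23 s[j]='a': π[23]=0 (border '')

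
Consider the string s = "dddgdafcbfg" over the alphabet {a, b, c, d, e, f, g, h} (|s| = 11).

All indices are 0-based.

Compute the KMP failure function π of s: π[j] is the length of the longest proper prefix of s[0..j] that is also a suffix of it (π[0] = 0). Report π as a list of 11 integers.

[0, 1, 2, 0, 1, 0, 0, 0, 0, 0, 0]

π[0] = 0
j=1 s[j]='d': π[1]=1 (border 'd')
j=2 s[j]='d': π[2]=2 (border 'dd')
j=3 s[j]='g': k: 2→1→0; π[3]=0 (border '')
j=4 s[j]='d': π[4]=1 (border 'd')
j=5 s[j]='a': k: 1→0; π[5]=0 (border '')
j=6 s[j]='f': π[6]=0 (border '')
j=7 s[j]='c': π[7]=0 (border '')
j=8 s[j]='b': π[8]=0 (border '')
j=9 s[j]='f': π[9]=0 (border '')
j=10 s[j]='g': π[10]=0 (border '')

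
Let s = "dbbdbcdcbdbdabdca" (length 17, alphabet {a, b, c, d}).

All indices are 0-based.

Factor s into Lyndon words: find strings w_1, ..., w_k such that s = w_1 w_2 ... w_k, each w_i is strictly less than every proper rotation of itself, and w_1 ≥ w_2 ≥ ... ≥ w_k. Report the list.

["d", "bbdbcdcbdbd", "abdc", "a"]

emit factor 1: 'd' (i=0, period=1)
emit factor 2: 'bbdbcdcbdbd' (i=1, period=11)
emit factor 3: 'abdc' (i=12, period=4)
emit factor 4: 'a' (i=16, period=1)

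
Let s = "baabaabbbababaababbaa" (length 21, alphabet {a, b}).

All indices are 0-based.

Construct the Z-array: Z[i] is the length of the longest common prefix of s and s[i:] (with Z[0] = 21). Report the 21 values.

[21, 0, 0, 4, 0, 0, 1, 1, 2, 0, 2, 0, 5, 0, 0, 2, 0, 1, 3, 0, 0]

Z[0]=21
i=1: outside box; Z[1]=0
i=2: outside box; Z[2]=0
i=3: outside box; Z[3]=4 extend→box=[3,7)
i=4: min(r-i=3, Z[1]=0)=0; Z[4]=0
i=5: min(r-i=2, Z[2]=0)=0; Z[5]=0
i=6: min(r-i=1, Z[3]=4)=1; Z[6]=1
i=7: outside box; Z[7]=1 extend→box=[7,8)
i=8: outside box; Z[8]=2 extend→box=[8,10)
i=9: min(r-i=1, Z[1]=0)=0; Z[9]=0
i=10: outside box; Z[10]=2 extend→box=[10,12)
i=11: min(r-i=1, Z[1]=0)=0; Z[11]=0
i=12: outside box; Z[12]=5 extend→box=[12,17)
i=13: min(r-i=4, Z[1]=0)=0; Z[13]=0
i=14: min(r-i=3, Z[2]=0)=0; Z[14]=0
i=15: min(r-i=2, Z[3]=4)=2; Z[15]=2
i=16: min(r-i=1, Z[4]=0)=0; Z[16]=0
i=17: outside box; Z[17]=1 extend→box=[17,18)
i=18: outside box; Z[18]=3 extend→box=[18,21)
i=19: min(r-i=2, Z[1]=0)=0; Z[19]=0
i=20: min(r-i=1, Z[2]=0)=0; Z[20]=0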